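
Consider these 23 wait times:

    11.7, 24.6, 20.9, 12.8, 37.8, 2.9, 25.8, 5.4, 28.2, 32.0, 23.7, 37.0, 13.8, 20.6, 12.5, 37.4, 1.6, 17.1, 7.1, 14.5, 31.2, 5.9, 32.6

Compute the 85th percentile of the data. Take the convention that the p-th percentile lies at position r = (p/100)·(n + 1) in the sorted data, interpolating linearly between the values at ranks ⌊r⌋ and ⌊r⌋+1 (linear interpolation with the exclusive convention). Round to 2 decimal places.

34.36

Sorted: 1.6, 2.9, 5.4, 5.9, 7.1, 11.7, 12.5, 12.8, 13.8, 14.5, 17.1, 20.6, 20.9, 23.7, 24.6, 25.8, 28.2, 31.2, 32.0, 32.6, 37.0, 37.4, 37.8.
n = 23.
r = (85/100)·(23 + 1) = 20.4.
Rank 20 is 32.6 and rank 21 is 37.0.
Interpolate: 32.6 + 0.4·(37.0 − 32.6) = 32.6 + 0.4·4.4 = 34.36.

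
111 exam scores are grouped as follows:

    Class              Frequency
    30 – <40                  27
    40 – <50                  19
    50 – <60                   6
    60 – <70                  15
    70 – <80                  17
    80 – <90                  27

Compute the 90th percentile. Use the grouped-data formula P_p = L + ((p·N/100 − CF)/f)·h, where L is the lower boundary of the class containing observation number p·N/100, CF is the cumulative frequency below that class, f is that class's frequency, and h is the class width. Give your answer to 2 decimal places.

85.89

N = 111; target position k = 90/100 · 111 = 99.9.
Cumulative frequencies: 27, 46, 52, 67, 84, 111.
Observation 99.9 falls in the class 80 – <90.
L = 80, CF = 84, f = 27, h = 10.
P90 = 80 + ((99.9 − 84)/27)·10 = 80 + 5.88889 = 85.8889.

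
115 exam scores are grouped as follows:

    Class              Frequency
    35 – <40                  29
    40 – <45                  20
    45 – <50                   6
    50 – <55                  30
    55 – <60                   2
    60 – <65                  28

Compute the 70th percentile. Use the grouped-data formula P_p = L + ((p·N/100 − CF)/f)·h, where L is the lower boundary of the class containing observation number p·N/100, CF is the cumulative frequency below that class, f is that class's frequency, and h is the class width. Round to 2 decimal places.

54.25

N = 115; target position k = 70/100 · 115 = 80.5.
Cumulative frequencies: 29, 49, 55, 85, 87, 115.
Observation 80.5 falls in the class 50 – <55.
L = 50, CF = 55, f = 30, h = 5.
P70 = 50 + ((80.5 − 55)/30)·5 = 50 + 4.25 = 54.25.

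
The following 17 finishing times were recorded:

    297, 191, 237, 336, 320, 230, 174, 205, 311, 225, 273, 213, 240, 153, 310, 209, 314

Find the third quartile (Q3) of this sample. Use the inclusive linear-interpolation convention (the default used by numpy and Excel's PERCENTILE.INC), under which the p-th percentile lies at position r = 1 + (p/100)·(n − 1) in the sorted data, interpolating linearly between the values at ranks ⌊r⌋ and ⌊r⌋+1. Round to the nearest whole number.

Sorted: 153, 174, 191, 205, 209, 213, 225, 230, 237, 240, 273, 297, 310, 311, 314, 320, 336.
n = 17.
r = 1 + (75/100)·(17 − 1) = 1 + 12 = 13.
r is an integer, so P75 is the value at rank 13: 310.

310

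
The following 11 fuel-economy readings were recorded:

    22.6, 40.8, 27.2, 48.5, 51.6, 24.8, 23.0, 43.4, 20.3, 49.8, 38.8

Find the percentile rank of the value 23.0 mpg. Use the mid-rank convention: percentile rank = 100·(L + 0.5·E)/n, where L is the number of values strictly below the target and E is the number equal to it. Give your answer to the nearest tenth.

22.7

Sorted: 20.3, 22.6, 23.0, 24.8, 27.2, 38.8, 40.8, 43.4, 48.5, 49.8, 51.6.
Count below 23.0: L = 2; count equal: E = 1; n = 11.
Percentile rank = 100·(2 + 0.5·1)/11 = 100·2.5/11 = 22.73.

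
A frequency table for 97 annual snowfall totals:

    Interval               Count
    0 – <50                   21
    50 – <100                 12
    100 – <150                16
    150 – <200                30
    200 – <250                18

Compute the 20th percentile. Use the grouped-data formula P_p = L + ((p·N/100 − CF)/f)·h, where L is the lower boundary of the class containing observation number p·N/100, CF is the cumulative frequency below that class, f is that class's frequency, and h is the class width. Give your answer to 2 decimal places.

46.19

N = 97; target position k = 20/100 · 97 = 19.4.
Cumulative frequencies: 21, 33, 49, 79, 97.
Observation 19.4 falls in the class 0 – <50.
L = 0, CF = 0, f = 21, h = 50.
P20 = 0 + ((19.4 − 0)/21)·50 = 0 + 46.1905 = 46.1905.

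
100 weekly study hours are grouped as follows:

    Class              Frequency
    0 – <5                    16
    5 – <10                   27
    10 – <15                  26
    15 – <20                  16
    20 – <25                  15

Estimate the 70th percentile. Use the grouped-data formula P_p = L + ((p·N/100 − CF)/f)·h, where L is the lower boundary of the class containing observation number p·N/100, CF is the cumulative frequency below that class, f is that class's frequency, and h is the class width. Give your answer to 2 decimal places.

N = 100; target position k = 70/100 · 100 = 70.
Cumulative frequencies: 16, 43, 69, 85, 100.
Observation 70 falls in the class 15 – <20.
L = 15, CF = 69, f = 16, h = 5.
P70 = 15 + ((70 − 69)/16)·5 = 15 + 0.3125 = 15.3125.

15.31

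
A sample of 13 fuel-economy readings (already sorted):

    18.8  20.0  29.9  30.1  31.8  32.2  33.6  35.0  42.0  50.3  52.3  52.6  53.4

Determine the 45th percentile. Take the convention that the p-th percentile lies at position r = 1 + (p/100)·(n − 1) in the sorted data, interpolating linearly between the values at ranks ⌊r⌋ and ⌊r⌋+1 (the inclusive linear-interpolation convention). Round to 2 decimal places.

n = 13.
r = 1 + (45/100)·(13 − 1) = 1 + 5.4 = 6.4.
Rank 6 is 32.2 and rank 7 is 33.6.
Interpolate: 32.2 + 0.4·(33.6 − 32.2) = 32.2 + 0.4·1.4 = 32.76.

32.76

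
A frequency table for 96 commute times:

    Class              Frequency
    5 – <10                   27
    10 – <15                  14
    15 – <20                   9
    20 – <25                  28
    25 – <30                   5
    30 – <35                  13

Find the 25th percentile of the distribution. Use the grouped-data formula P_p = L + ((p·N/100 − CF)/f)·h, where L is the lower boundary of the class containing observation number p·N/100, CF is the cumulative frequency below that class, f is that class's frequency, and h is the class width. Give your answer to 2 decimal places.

9.44

N = 96; target position k = 25/100 · 96 = 24.
Cumulative frequencies: 27, 41, 50, 78, 83, 96.
Observation 24 falls in the class 5 – <10.
L = 5, CF = 0, f = 27, h = 5.
P25 = 5 + ((24 − 0)/27)·5 = 5 + 4.44444 = 9.44444.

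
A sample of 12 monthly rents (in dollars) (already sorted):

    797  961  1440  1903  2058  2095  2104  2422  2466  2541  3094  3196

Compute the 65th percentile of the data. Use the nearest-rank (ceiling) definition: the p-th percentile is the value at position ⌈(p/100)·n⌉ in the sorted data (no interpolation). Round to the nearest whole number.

2422

n = 12.
Position = ⌈65/100 · 12⌉ = ⌈7.8⌉ = 8.
The value at rank 8 is 2422.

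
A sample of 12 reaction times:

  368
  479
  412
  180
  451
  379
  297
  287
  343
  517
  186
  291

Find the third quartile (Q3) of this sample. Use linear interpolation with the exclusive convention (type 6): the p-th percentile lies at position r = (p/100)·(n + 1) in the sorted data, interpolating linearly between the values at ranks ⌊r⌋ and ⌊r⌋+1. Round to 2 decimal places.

441.25

Sorted: 180, 186, 287, 291, 297, 343, 368, 379, 412, 451, 479, 517.
n = 12.
r = (75/100)·(12 + 1) = 9.75.
Rank 9 is 412 and rank 10 is 451.
Interpolate: 412 + 0.75·(451 − 412) = 412 + 0.75·39 = 441.25.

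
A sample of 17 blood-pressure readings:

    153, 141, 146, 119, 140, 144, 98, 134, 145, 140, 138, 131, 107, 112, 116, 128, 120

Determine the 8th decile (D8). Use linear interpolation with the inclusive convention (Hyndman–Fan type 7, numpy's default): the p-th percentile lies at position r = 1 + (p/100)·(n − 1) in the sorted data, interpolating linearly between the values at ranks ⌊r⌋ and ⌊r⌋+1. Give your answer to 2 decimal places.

143.40

Sorted: 98, 107, 112, 116, 119, 120, 128, 131, 134, 138, 140, 140, 141, 144, 145, 146, 153.
n = 17.
r = 1 + (80/100)·(17 − 1) = 1 + 12.8 = 13.8.
Rank 13 is 141 and rank 14 is 144.
Interpolate: 141 + 0.8·(144 − 141) = 141 + 0.8·3 = 143.4.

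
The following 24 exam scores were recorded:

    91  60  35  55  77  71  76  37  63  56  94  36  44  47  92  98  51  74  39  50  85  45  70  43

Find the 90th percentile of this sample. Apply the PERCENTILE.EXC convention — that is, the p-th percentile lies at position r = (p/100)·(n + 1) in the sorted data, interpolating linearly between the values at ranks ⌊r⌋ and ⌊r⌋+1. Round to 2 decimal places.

93.00

Sorted: 35, 36, 37, 39, 43, 44, 45, 47, 50, 51, 55, 56, 60, 63, 70, 71, 74, 76, 77, 85, 91, 92, 94, 98.
n = 24.
r = (90/100)·(24 + 1) = 22.5.
Rank 22 is 92 and rank 23 is 94.
Interpolate: 92 + 0.5·(94 − 92) = 92 + 0.5·2 = 93.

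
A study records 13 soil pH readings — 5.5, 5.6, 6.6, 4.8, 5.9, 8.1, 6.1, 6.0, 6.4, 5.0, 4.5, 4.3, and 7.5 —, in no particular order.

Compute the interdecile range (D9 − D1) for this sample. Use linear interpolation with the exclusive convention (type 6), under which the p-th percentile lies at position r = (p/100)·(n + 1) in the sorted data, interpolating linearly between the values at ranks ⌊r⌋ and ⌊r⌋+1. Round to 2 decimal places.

3.48

Sorted: 4.3, 4.5, 4.8, 5.0, 5.5, 5.6, 5.9, 6.0, 6.1, 6.4, 6.6, 7.5, 8.1.
n = 13.
P10: r = 1.4; ranks 1–2 are 4.3, 4.5; interpolating gives 4.38.
P90: r = 12.6; ranks 12–13 are 7.5, 8.1; interpolating gives 7.86.
Difference: 7.86 − 4.38 = 3.48.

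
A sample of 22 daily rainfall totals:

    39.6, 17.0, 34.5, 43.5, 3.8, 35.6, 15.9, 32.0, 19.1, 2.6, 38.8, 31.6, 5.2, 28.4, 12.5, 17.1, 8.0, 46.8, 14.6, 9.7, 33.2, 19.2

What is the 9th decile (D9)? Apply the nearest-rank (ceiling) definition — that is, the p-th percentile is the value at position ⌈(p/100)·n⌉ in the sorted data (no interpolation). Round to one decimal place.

Sorted: 2.6, 3.8, 5.2, 8.0, 9.7, 12.5, 14.6, 15.9, 17.0, 17.1, 19.1, 19.2, 28.4, 31.6, 32.0, 33.2, 34.5, 35.6, 38.8, 39.6, 43.5, 46.8.
n = 22.
Position = ⌈90/100 · 22⌉ = ⌈19.8⌉ = 20.
The value at rank 20 is 39.6.

39.6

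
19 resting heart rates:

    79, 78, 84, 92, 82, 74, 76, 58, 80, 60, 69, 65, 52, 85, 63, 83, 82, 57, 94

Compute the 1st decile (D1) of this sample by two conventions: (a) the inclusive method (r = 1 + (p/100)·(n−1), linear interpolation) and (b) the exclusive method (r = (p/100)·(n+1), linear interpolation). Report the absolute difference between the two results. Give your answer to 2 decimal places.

0.80

Sorted: 52, 57, 58, 60, 63, 65, 69, 74, 76, 78, 79, 80, 82, 82, 83, 84, 85, 92, 94.
n = 19.
(a) r = 2.8; between ranks 2 (57) and 3 (58): 57.8.
(b) r = 2 → value at rank 2 = 57.
|57.8 − 57| = 0.8.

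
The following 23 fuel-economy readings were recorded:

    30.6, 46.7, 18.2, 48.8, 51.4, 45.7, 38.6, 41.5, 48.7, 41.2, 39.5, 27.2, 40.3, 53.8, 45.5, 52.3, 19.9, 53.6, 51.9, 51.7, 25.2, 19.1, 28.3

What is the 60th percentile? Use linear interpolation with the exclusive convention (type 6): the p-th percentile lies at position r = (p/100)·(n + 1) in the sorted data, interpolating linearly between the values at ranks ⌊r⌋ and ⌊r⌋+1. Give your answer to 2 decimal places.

Sorted: 18.2, 19.1, 19.9, 25.2, 27.2, 28.3, 30.6, 38.6, 39.5, 40.3, 41.2, 41.5, 45.5, 45.7, 46.7, 48.7, 48.8, 51.4, 51.7, 51.9, 52.3, 53.6, 53.8.
n = 23.
r = (60/100)·(23 + 1) = 14.4.
Rank 14 is 45.7 and rank 15 is 46.7.
Interpolate: 45.7 + 0.4·(46.7 − 45.7) = 45.7 + 0.4·1 = 46.1.

46.10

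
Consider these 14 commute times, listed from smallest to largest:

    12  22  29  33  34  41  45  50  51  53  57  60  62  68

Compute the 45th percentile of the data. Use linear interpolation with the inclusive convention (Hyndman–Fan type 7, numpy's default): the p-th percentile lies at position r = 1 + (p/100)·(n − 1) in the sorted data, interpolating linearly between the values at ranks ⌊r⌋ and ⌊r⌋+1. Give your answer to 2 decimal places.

44.40

n = 14.
r = 1 + (45/100)·(14 − 1) = 1 + 5.85 = 6.85.
Rank 6 is 41 and rank 7 is 45.
Interpolate: 41 + 0.85·(45 − 41) = 41 + 0.85·4 = 44.4.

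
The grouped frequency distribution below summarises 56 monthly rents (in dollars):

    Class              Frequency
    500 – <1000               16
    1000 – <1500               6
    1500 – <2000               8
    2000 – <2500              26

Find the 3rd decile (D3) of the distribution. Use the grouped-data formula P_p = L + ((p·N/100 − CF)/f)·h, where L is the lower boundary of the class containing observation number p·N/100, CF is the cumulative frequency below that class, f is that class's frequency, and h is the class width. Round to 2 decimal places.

1066.67

N = 56; target position k = 30/100 · 56 = 16.8.
Cumulative frequencies: 16, 22, 30, 56.
Observation 16.8 falls in the class 1000 – <1500.
L = 1000, CF = 16, f = 6, h = 500.
P30 = 1000 + ((16.8 − 16)/6)·500 = 1000 + 66.6667 = 1066.67.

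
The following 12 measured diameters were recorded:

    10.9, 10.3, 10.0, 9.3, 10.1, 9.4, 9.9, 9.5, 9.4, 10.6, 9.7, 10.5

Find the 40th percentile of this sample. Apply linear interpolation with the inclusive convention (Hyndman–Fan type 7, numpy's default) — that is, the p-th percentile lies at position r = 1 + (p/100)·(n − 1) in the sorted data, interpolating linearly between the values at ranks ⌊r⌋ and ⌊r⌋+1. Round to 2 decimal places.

9.78

Sorted: 9.3, 9.4, 9.4, 9.5, 9.7, 9.9, 10.0, 10.1, 10.3, 10.5, 10.6, 10.9.
n = 12.
r = 1 + (40/100)·(12 − 1) = 1 + 4.4 = 5.4.
Rank 5 is 9.7 and rank 6 is 9.9.
Interpolate: 9.7 + 0.4·(9.9 − 9.7) = 9.7 + 0.4·0.2 = 9.78.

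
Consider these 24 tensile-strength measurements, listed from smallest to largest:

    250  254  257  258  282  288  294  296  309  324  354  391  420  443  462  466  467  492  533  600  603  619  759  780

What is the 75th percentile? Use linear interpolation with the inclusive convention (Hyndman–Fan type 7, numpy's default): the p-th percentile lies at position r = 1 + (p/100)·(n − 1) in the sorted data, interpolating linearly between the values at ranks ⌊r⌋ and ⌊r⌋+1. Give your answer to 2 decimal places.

502.25

n = 24.
r = 1 + (75/100)·(24 − 1) = 1 + 17.25 = 18.25.
Rank 18 is 492 and rank 19 is 533.
Interpolate: 492 + 0.25·(533 − 492) = 492 + 0.25·41 = 502.25.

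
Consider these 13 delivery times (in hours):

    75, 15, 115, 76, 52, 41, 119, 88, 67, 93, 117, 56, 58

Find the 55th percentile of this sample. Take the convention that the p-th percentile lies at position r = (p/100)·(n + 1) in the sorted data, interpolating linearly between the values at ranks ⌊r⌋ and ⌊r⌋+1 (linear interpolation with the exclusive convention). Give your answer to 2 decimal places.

75.70

Sorted: 15, 41, 52, 56, 58, 67, 75, 76, 88, 93, 115, 117, 119.
n = 13.
r = (55/100)·(13 + 1) = 7.7.
Rank 7 is 75 and rank 8 is 76.
Interpolate: 75 + 0.7·(76 − 75) = 75 + 0.7·1 = 75.7.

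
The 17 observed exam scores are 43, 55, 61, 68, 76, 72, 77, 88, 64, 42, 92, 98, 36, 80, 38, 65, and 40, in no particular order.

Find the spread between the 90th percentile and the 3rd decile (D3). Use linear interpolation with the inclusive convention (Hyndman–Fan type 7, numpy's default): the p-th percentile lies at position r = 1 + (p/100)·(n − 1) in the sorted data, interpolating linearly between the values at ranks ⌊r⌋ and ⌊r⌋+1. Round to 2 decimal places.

37.00

Sorted: 36, 38, 40, 42, 43, 55, 61, 64, 65, 68, 72, 76, 77, 80, 88, 92, 98.
n = 17.
P30: r = 5.8; ranks 5–6 are 43, 55; interpolating gives 52.6.
P90: r = 15.4; ranks 15–16 are 88, 92; interpolating gives 89.6.
Difference: 89.6 − 52.6 = 37.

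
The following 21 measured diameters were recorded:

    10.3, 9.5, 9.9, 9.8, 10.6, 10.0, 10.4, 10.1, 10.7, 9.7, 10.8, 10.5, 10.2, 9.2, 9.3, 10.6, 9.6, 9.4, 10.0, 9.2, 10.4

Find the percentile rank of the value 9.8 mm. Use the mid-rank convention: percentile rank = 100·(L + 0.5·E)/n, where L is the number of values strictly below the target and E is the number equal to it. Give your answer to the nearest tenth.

Sorted: 9.2, 9.2, 9.3, 9.4, 9.5, 9.6, 9.7, 9.8, 9.9, 10.0, 10.0, 10.1, 10.2, 10.3, 10.4, 10.4, 10.5, 10.6, 10.6, 10.7, 10.8.
Count below 9.8: L = 7; count equal: E = 1; n = 21.
Percentile rank = 100·(7 + 0.5·1)/21 = 100·7.5/21 = 35.71.

35.7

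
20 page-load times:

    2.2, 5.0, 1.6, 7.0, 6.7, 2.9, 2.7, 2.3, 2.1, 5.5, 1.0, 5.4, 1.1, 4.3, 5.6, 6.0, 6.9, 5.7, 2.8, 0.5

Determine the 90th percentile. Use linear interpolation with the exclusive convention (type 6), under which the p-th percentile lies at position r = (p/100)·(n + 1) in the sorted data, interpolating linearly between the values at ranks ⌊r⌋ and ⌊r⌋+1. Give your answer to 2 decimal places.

Sorted: 0.5, 1.0, 1.1, 1.6, 2.1, 2.2, 2.3, 2.7, 2.8, 2.9, 4.3, 5.0, 5.4, 5.5, 5.6, 5.7, 6.0, 6.7, 6.9, 7.0.
n = 20.
r = (90/100)·(20 + 1) = 18.9.
Rank 18 is 6.7 and rank 19 is 6.9.
Interpolate: 6.7 + 0.9·(6.9 − 6.7) = 6.7 + 0.9·0.2 = 6.88.

6.88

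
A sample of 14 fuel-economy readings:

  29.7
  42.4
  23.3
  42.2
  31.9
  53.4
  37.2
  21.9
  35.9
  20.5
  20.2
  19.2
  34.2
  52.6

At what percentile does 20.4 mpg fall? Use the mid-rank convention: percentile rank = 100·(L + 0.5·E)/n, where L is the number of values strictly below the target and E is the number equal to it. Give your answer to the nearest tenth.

Sorted: 19.2, 20.2, 20.5, 21.9, 23.3, 29.7, 31.9, 34.2, 35.9, 37.2, 42.2, 42.4, 52.6, 53.4.
Count below 20.4: L = 2; count equal: E = 0; n = 14.
Percentile rank = 100·(2 + 0.5·0)/14 = 100·2/14 = 14.29.

14.3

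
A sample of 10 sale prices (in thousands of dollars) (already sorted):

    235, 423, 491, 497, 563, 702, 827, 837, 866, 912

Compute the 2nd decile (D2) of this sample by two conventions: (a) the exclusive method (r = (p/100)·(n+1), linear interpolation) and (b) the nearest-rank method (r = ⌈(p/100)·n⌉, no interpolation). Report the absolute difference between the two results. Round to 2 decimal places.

n = 10.
(a) r = 2.2; between ranks 2 (423) and 3 (491): 436.6.
(b) the nearest-rank method: rank 2 → 423.
|436.6 − 423| = 13.6.

13.60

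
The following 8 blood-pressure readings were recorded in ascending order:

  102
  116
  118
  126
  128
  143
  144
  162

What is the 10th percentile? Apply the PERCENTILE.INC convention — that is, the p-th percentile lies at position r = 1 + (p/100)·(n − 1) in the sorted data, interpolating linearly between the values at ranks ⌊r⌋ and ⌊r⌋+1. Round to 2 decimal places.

111.80

n = 8.
r = 1 + (10/100)·(8 − 1) = 1 + 0.7 = 1.7.
Rank 1 is 102 and rank 2 is 116.
Interpolate: 102 + 0.7·(116 − 102) = 102 + 0.7·14 = 111.8.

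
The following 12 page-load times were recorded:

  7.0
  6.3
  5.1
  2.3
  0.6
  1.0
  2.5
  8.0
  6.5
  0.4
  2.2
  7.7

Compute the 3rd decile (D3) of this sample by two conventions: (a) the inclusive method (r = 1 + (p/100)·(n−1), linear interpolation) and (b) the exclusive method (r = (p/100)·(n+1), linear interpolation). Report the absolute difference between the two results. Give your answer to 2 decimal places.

Sorted: 0.4, 0.6, 1.0, 2.2, 2.3, 2.5, 5.1, 6.3, 6.5, 7.0, 7.7, 8.0.
n = 12.
(a) r = 4.3; between ranks 4 (2.2) and 5 (2.3): 2.23.
(b) r = 3.9; between ranks 3 (1.0) and 4 (2.2): 2.08.
|2.23 − 2.08| = 0.15.

0.15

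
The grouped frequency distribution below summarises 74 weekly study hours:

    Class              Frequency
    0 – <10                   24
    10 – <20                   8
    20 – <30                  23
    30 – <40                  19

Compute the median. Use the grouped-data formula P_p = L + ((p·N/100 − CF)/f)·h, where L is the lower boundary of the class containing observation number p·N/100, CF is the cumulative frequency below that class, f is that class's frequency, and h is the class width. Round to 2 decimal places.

N = 74; target position k = 50/100 · 74 = 37.
Cumulative frequencies: 24, 32, 55, 74.
Observation 37 falls in the class 20 – <30.
L = 20, CF = 32, f = 23, h = 10.
P50 = 20 + ((37 − 32)/23)·10 = 20 + 2.17391 = 22.1739.

22.17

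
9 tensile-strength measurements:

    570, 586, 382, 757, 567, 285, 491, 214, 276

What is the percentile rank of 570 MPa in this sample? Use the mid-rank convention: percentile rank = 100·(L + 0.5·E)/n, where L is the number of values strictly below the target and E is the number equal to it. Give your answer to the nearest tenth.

Sorted: 214, 276, 285, 382, 491, 567, 570, 586, 757.
Count below 570: L = 6; count equal: E = 1; n = 9.
Percentile rank = 100·(6 + 0.5·1)/9 = 100·6.5/9 = 72.22.

72.2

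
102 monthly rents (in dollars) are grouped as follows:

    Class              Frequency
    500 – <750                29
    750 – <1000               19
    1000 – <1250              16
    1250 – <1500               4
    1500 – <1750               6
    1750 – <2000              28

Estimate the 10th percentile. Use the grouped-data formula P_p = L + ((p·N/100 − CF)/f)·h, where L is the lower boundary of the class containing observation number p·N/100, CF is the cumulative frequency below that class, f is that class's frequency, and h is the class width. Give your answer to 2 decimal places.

587.93

N = 102; target position k = 10/100 · 102 = 10.2.
Cumulative frequencies: 29, 48, 64, 68, 74, 102.
Observation 10.2 falls in the class 500 – <750.
L = 500, CF = 0, f = 29, h = 250.
P10 = 500 + ((10.2 − 0)/29)·250 = 500 + 87.931 = 587.931.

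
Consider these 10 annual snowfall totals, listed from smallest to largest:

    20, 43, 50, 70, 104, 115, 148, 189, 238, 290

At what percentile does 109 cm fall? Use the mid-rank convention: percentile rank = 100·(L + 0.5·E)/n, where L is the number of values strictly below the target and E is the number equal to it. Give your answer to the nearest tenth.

Count below 109: L = 5; count equal: E = 0; n = 10.
Percentile rank = 100·(5 + 0.5·0)/10 = 100·5/10 = 50.

50.0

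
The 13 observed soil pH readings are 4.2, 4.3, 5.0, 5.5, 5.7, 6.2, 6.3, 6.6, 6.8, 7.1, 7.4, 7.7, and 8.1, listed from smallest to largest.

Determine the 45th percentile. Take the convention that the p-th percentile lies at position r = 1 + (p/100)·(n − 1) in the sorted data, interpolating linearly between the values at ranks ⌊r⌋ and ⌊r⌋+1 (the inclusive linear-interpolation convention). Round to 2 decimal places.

n = 13.
r = 1 + (45/100)·(13 − 1) = 1 + 5.4 = 6.4.
Rank 6 is 6.2 and rank 7 is 6.3.
Interpolate: 6.2 + 0.4·(6.3 − 6.2) = 6.2 + 0.4·0.1 = 6.24.

6.24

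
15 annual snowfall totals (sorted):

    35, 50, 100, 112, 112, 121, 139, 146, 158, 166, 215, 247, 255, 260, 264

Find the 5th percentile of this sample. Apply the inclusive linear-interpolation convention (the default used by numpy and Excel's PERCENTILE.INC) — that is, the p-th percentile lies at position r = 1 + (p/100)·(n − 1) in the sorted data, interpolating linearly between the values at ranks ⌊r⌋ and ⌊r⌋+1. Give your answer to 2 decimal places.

45.50

n = 15.
r = 1 + (5/100)·(15 − 1) = 1 + 0.7 = 1.7.
Rank 1 is 35 and rank 2 is 50.
Interpolate: 35 + 0.7·(50 − 35) = 35 + 0.7·15 = 45.5.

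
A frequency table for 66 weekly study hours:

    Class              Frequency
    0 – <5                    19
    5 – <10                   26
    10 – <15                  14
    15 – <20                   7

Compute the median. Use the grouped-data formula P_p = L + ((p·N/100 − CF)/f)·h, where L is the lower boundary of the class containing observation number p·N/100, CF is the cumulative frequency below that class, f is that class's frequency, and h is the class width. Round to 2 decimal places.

7.69

N = 66; target position k = 50/100 · 66 = 33.
Cumulative frequencies: 19, 45, 59, 66.
Observation 33 falls in the class 5 – <10.
L = 5, CF = 19, f = 26, h = 5.
P50 = 5 + ((33 − 19)/26)·5 = 5 + 2.69231 = 7.69231.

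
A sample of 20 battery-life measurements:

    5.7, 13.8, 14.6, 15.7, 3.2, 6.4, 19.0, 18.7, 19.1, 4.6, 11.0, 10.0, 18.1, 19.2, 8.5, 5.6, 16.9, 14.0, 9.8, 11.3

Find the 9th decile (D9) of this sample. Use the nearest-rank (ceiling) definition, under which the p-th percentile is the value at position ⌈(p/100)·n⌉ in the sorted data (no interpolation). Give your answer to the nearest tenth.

19.0

Sorted: 3.2, 4.6, 5.6, 5.7, 6.4, 8.5, 9.8, 10.0, 11.0, 11.3, 13.8, 14.0, 14.6, 15.7, 16.9, 18.1, 18.7, 19.0, 19.1, 19.2.
n = 20.
Position = ⌈90/100 · 20⌉ = ⌈18⌉ = 18.
The value at rank 18 is 19.0.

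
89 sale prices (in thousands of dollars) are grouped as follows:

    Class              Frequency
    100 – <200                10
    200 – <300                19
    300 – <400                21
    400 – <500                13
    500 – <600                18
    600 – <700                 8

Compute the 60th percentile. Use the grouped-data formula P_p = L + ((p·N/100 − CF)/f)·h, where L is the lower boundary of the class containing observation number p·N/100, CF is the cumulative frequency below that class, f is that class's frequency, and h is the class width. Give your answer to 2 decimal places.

426.15

N = 89; target position k = 60/100 · 89 = 53.4.
Cumulative frequencies: 10, 29, 50, 63, 81, 89.
Observation 53.4 falls in the class 400 – <500.
L = 400, CF = 50, f = 13, h = 100.
P60 = 400 + ((53.4 − 50)/13)·100 = 400 + 26.1538 = 426.154.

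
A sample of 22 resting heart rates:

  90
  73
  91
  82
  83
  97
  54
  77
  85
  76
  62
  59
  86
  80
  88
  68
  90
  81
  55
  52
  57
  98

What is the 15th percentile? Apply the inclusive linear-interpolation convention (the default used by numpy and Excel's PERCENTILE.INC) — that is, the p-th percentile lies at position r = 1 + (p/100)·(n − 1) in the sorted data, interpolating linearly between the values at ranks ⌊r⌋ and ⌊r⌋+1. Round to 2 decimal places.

57.30

Sorted: 52, 54, 55, 57, 59, 62, 68, 73, 76, 77, 80, 81, 82, 83, 85, 86, 88, 90, 90, 91, 97, 98.
n = 22.
r = 1 + (15/100)·(22 − 1) = 1 + 3.15 = 4.15.
Rank 4 is 57 and rank 5 is 59.
Interpolate: 57 + 0.15·(59 − 57) = 57 + 0.15·2 = 57.3.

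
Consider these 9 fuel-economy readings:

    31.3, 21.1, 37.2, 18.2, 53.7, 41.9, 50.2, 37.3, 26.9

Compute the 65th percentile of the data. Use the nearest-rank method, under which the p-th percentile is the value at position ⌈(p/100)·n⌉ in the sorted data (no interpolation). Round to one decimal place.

Sorted: 18.2, 21.1, 26.9, 31.3, 37.2, 37.3, 41.9, 50.2, 53.7.
n = 9.
Position = ⌈65/100 · 9⌉ = ⌈5.85⌉ = 6.
The value at rank 6 is 37.3.

37.3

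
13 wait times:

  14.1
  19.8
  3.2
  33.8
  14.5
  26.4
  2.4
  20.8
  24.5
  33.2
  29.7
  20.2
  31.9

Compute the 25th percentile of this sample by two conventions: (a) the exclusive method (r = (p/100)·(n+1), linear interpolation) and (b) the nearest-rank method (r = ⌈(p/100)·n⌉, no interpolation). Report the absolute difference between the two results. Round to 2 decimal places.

0.20

Sorted: 2.4, 3.2, 14.1, 14.5, 19.8, 20.2, 20.8, 24.5, 26.4, 29.7, 31.9, 33.2, 33.8.
n = 13.
(a) r = 3.5; between ranks 3 (14.1) and 4 (14.5): 14.3.
(b) the nearest-rank method: rank 4 → 14.5.
|14.3 − 14.5| = 0.2.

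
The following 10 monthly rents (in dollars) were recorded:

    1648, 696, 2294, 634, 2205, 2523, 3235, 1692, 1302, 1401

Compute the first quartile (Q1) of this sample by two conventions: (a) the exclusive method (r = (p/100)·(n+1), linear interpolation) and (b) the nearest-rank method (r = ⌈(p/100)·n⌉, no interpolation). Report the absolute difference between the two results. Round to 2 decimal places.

Sorted: 634, 696, 1302, 1401, 1648, 1692, 2205, 2294, 2523, 3235.
n = 10.
(a) r = 2.75; between ranks 2 (696) and 3 (1302): 1150.5.
(b) the nearest-rank method: rank 3 → 1302.
|1150.5 − 1302| = 151.5.

151.50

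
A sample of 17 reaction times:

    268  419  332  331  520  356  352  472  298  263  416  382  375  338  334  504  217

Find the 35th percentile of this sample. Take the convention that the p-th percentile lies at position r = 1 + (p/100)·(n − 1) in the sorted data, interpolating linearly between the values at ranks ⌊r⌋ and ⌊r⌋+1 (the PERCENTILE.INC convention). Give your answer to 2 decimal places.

Sorted: 217, 263, 268, 298, 331, 332, 334, 338, 352, 356, 375, 382, 416, 419, 472, 504, 520.
n = 17.
r = 1 + (35/100)·(17 − 1) = 1 + 5.6 = 6.6.
Rank 6 is 332 and rank 7 is 334.
Interpolate: 332 + 0.6·(334 − 332) = 332 + 0.6·2 = 333.2.

333.20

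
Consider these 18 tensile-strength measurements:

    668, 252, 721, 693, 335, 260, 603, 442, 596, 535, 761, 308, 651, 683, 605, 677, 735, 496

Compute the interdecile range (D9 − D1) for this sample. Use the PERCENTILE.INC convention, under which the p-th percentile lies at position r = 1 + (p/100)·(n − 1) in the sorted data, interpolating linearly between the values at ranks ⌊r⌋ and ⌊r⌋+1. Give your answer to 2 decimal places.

431.60

Sorted: 252, 260, 308, 335, 442, 496, 535, 596, 603, 605, 651, 668, 677, 683, 693, 721, 735, 761.
n = 18.
P10: r = 2.7; ranks 2–3 are 260, 308; interpolating gives 293.6.
P90: r = 16.3; ranks 16–17 are 721, 735; interpolating gives 725.2.
Difference: 725.2 − 293.6 = 431.6.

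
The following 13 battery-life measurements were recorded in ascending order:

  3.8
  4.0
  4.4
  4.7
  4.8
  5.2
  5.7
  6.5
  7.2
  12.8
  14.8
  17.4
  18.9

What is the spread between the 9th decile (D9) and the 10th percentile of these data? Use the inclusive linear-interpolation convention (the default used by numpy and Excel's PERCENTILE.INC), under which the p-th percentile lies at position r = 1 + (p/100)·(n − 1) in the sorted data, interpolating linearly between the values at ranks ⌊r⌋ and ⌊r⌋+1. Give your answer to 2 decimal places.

n = 13.
P10: r = 2.2; ranks 2–3 are 4.0, 4.4; interpolating gives 4.08.
P90: r = 11.8; ranks 11–12 are 14.8, 17.4; interpolating gives 16.88.
Difference: 16.88 − 4.08 = 12.8.

12.80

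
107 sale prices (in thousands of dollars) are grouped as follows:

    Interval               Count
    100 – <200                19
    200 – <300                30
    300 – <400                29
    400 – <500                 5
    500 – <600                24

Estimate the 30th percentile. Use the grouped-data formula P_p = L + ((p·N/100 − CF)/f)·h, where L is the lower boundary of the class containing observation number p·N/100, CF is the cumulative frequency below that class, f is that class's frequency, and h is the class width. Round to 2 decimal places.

N = 107; target position k = 30/100 · 107 = 32.1.
Cumulative frequencies: 19, 49, 78, 83, 107.
Observation 32.1 falls in the class 200 – <300.
L = 200, CF = 19, f = 30, h = 100.
P30 = 200 + ((32.1 − 19)/30)·100 = 200 + 43.6667 = 243.667.

243.67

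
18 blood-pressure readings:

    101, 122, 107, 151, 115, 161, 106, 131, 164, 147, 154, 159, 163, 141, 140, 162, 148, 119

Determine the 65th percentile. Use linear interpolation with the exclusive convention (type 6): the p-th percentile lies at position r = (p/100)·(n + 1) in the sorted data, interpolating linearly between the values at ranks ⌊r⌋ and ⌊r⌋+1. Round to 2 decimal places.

Sorted: 101, 106, 107, 115, 119, 122, 131, 140, 141, 147, 148, 151, 154, 159, 161, 162, 163, 164.
n = 18.
r = (65/100)·(18 + 1) = 12.35.
Rank 12 is 151 and rank 13 is 154.
Interpolate: 151 + 0.35·(154 − 151) = 151 + 0.35·3 = 152.05.

152.05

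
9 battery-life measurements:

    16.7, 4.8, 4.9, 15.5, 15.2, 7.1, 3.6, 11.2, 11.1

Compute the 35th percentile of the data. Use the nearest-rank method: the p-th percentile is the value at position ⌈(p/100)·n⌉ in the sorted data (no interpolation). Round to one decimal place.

Sorted: 3.6, 4.8, 4.9, 7.1, 11.1, 11.2, 15.2, 15.5, 16.7.
n = 9.
Position = ⌈35/100 · 9⌉ = ⌈3.15⌉ = 4.
The value at rank 4 is 7.1.

7.1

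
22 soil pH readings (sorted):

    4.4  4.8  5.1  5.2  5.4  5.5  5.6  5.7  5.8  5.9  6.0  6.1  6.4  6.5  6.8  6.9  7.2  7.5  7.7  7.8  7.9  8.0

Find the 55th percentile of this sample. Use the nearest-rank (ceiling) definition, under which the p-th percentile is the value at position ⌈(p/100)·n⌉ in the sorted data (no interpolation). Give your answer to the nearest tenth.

n = 22.
Position = ⌈55/100 · 22⌉ = ⌈12.1⌉ = 13.
The value at rank 13 is 6.4.

6.4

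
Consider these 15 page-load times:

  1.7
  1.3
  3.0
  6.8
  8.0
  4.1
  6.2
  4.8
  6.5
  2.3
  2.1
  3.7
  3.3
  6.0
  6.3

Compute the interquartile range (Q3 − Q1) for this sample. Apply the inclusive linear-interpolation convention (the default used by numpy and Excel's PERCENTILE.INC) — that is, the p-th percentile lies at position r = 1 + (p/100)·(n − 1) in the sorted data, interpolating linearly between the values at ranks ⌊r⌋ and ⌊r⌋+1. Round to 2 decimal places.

3.60

Sorted: 1.3, 1.7, 2.1, 2.3, 3.0, 3.3, 3.7, 4.1, 4.8, 6.0, 6.2, 6.3, 6.5, 6.8, 8.0.
n = 15.
P25: r = 4.5; ranks 4–5 are 2.3, 3.0; interpolating gives 2.65.
P75: r = 11.5; ranks 11–12 are 6.2, 6.3; interpolating gives 6.25.
Difference: 6.25 − 2.65 = 3.6.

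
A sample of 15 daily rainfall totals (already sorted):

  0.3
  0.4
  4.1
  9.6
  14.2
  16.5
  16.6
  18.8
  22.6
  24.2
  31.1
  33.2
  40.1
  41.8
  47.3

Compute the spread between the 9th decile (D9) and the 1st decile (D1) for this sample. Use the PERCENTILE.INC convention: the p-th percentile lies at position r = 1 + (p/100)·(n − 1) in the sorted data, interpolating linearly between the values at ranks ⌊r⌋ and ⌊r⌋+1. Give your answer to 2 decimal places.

39.24

n = 15.
P10: r = 2.4; ranks 2–3 are 0.4, 4.1; interpolating gives 1.88.
P90: r = 13.6; ranks 13–14 are 40.1, 41.8; interpolating gives 41.12.
Difference: 41.12 − 1.88 = 39.24.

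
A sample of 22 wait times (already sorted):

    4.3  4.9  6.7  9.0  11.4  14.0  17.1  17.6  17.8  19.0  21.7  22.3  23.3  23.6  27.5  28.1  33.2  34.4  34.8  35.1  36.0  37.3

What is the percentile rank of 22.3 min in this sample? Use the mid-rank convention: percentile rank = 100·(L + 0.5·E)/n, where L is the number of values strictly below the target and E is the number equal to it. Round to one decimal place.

52.3

Count below 22.3: L = 11; count equal: E = 1; n = 22.
Percentile rank = 100·(11 + 0.5·1)/22 = 100·11.5/22 = 52.27.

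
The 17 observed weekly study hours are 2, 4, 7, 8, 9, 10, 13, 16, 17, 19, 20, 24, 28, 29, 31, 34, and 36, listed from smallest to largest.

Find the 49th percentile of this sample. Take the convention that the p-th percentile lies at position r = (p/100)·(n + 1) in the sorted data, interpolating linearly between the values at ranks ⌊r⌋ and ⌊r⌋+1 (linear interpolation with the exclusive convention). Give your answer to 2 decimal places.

16.82

n = 17.
r = (49/100)·(17 + 1) = 8.82.
Rank 8 is 16 and rank 9 is 17.
Interpolate: 16 + 0.82·(17 − 16) = 16 + 0.82·1 = 16.82.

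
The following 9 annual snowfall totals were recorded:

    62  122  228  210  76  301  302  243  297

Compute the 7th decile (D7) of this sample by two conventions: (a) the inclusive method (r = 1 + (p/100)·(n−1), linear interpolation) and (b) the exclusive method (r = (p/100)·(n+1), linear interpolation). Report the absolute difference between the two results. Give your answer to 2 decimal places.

Sorted: 62, 76, 122, 210, 228, 243, 297, 301, 302.
n = 9.
(a) r = 6.6; between ranks 6 (243) and 7 (297): 275.4.
(b) r = 7 → value at rank 7 = 297.
|275.4 − 297| = 21.6.

21.60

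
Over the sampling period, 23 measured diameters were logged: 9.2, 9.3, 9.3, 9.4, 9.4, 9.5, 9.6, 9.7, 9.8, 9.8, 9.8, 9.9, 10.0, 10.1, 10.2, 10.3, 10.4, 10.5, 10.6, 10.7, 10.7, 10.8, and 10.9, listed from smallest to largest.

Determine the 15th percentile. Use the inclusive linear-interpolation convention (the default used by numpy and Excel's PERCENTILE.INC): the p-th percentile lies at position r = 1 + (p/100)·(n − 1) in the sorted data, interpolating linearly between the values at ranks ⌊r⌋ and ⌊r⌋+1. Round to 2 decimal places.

n = 23.
r = 1 + (15/100)·(23 − 1) = 1 + 3.3 = 4.3.
Rank 4 is 9.4 and rank 5 is 9.4.
Interpolate: 9.4 + 0.3·(9.4 − 9.4) = 9.4 + 0.3·0 = 9.4.

9.40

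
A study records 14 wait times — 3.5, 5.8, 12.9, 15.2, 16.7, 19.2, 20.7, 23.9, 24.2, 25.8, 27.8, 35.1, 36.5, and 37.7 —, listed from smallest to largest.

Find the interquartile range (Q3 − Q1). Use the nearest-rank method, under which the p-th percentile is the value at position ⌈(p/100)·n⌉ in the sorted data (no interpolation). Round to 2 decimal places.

12.60

n = 14.
P25: rank ⌈25/100·14⌉ = 4 → 15.2.
P75: rank ⌈75/100·14⌉ = 11 → 27.8.
Difference: 27.8 − 15.2 = 12.6.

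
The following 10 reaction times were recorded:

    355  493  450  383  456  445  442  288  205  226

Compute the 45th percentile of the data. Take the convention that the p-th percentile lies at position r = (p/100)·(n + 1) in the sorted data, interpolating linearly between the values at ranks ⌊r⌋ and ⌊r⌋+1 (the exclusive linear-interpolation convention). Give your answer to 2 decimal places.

381.60

Sorted: 205, 226, 288, 355, 383, 442, 445, 450, 456, 493.
n = 10.
r = (45/100)·(10 + 1) = 4.95.
Rank 4 is 355 and rank 5 is 383.
Interpolate: 355 + 0.95·(383 − 355) = 355 + 0.95·28 = 381.6.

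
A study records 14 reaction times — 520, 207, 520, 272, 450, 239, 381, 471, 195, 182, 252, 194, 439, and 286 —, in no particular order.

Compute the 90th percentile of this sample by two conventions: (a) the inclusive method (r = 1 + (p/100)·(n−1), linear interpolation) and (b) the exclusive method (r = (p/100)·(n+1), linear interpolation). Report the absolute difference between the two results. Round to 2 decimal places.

Sorted: 182, 194, 195, 207, 239, 252, 272, 286, 381, 439, 450, 471, 520, 520.
n = 14.
(a) r = 12.7; between ranks 12 (471) and 13 (520): 505.3.
(b) r = 13.5; between ranks 13 (520) and 14 (520): 520.
|505.3 − 520| = 14.7.

14.70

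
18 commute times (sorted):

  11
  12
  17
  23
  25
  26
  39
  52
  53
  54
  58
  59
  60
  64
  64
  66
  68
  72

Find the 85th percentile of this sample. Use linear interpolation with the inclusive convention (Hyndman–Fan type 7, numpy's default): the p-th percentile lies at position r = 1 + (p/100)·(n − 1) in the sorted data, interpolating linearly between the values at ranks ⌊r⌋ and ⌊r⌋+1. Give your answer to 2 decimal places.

n = 18.
r = 1 + (85/100)·(18 − 1) = 1 + 14.45 = 15.45.
Rank 15 is 64 and rank 16 is 66.
Interpolate: 64 + 0.45·(66 − 64) = 64 + 0.45·2 = 64.9.

64.90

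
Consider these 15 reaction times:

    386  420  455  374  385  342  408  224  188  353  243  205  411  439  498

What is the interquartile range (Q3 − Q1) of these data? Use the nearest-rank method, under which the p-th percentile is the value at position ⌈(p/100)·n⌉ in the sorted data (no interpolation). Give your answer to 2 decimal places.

177.00

Sorted: 188, 205, 224, 243, 342, 353, 374, 385, 386, 408, 411, 420, 439, 455, 498.
n = 15.
P25: rank ⌈25/100·15⌉ = 4 → 243.
P75: rank ⌈75/100·15⌉ = 12 → 420.
Difference: 420 − 243 = 177.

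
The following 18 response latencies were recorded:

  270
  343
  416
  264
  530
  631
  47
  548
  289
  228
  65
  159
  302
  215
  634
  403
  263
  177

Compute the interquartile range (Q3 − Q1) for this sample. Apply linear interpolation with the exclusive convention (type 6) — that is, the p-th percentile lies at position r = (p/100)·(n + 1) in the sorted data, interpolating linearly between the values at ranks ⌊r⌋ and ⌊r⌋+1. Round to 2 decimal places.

239.00

Sorted: 47, 65, 159, 177, 215, 228, 263, 264, 270, 289, 302, 343, 403, 416, 530, 548, 631, 634.
n = 18.
P25: r = 4.75; ranks 4–5 are 177, 215; interpolating gives 205.5.
P75: r = 14.25; ranks 14–15 are 416, 530; interpolating gives 444.5.
Difference: 444.5 − 205.5 = 239.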